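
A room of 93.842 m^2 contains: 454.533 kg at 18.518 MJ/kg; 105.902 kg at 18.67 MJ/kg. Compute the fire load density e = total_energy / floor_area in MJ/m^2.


Total energy = 454.533*18.518 + 105.902*18.67
= 8417.042 + 1977.190
= 10394.23 MJ
e = 10394.23 / 93.842 = 110.76 MJ/m^2

110.76 MJ/m^2


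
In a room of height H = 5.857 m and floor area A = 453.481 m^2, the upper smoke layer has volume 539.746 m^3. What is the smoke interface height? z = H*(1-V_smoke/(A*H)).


V/(A*H) = 0.20321
1 - 0.20321 = 0.79679
z = 5.857 * 0.79679 = 4.6668 m

4.6668 m


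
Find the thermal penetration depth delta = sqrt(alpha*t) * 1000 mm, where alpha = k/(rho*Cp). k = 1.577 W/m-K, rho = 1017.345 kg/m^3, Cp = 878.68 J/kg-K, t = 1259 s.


alpha = 1.577 / (1017.345 * 878.68) = 1.7641e-06 m^2/s
alpha * t = 0.0022211
delta = sqrt(0.0022211) * 1000 = 47.128 mm

47.128 mm


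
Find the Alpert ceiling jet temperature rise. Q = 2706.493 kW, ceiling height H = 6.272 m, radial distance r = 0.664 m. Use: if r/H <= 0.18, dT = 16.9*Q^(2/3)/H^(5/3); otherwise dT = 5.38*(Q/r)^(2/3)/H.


r/H = 0.664 / 6.272 = 0.10587
r/H <= 0.18, so dT = 16.9*Q^(2/3)/H^(5/3)
Q^(2/3) = 194.21
H^(5/3) = 21.331
dT = 16.9 * 194.21 / 21.331 = 153.87 K

153.87 K


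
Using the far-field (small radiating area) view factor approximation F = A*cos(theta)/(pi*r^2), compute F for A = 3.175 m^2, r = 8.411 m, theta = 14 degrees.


cos(14 deg) = 0.97030
pi*r^2 = 222.25
F = 3.175 * 0.97030 / 222.25 = 0.013861

0.013861


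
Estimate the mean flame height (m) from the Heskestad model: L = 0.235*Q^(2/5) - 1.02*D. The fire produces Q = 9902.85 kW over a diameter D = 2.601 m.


Q^(2/5) = 39.656
0.235 * Q^(2/5) = 9.3191
1.02 * D = 2.6530
L = 6.6660 m

6.6660 m


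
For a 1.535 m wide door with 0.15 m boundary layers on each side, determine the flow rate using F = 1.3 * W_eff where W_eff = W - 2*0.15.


W_eff = 1.535 - 0.30 = 1.235 m
F = 1.3 * 1.235 = 1.6055 persons/s

1.6055 persons/s


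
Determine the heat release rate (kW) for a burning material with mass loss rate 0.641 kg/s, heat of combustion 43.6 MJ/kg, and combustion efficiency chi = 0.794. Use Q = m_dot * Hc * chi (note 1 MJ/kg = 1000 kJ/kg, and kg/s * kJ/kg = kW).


Hc = 43.6 MJ/kg = 43.6 * 1000 kJ/kg = 43600 kJ/kg
Q = 0.641 kg/s * 43600 kJ/kg * 0.794 = 22190 kW

22190 kW


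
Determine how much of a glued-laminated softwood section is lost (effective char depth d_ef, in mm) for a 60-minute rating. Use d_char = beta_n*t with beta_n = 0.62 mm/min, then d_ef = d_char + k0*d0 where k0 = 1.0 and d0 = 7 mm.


d_char = 0.62 * 60 = 37.2 mm
d_ef = 37.2 + 1.0*7 = 44.2 mm

44.2 mm


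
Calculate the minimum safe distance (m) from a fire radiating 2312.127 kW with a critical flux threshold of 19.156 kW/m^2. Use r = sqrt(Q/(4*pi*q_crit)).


4*pi*q_crit = 240.72
Q/(4*pi*q_crit) = 9.6050
r = sqrt(9.6050) = 3.0992 m

3.0992 m


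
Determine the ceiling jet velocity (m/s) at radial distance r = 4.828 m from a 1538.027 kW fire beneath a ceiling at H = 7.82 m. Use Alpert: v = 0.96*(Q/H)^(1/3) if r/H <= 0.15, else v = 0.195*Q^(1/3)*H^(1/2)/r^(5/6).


r/H = 4.828 / 7.82 = 0.61739
r/H > 0.15, so v = 0.195*Q^(1/3)*H^(1/2)/r^(5/6)
Q^(1/3) = 11.543
H^(1/2) = 2.7964
r^(5/6) = 3.7137
v = 0.195 * 11.543 * 2.7964 / 3.7137 = 1.6949 m/s

1.6949 m/s


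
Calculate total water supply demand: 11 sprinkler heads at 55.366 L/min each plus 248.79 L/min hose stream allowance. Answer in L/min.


Sprinkler demand = 11 * 55.366 = 609.026 L/min
Total = 609.026 + 248.79 = 857.816 L/min

857.816 L/min


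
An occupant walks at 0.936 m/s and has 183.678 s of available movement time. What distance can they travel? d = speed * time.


d = 0.936 * 183.678 = 171.92 m

171.92 m


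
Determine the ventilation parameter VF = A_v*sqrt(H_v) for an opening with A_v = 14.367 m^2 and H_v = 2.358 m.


sqrt(H_v) = 1.5356
VF = 14.367 * 1.5356 = 22.062 m^(5/2)

22.062 m^(5/2)


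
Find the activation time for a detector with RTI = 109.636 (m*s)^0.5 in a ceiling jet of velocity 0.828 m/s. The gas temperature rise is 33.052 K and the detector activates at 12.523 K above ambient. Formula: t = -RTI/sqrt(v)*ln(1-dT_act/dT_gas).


dT_act/dT_gas = 0.37889
ln(1 - 0.37889) = -0.47624
t = -109.636 / sqrt(0.828) * -0.47624 = 57.381 s

57.381 s


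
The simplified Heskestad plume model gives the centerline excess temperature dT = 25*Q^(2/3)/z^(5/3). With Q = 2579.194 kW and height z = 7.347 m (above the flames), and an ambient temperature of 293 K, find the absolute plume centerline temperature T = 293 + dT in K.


Q^(2/3) = 188.07
z^(5/3) = 27.766
dT = 25 * 188.07 / 27.766 = 169.33 K
T = 293 + 169.33 = 462.33 K

462.33 K


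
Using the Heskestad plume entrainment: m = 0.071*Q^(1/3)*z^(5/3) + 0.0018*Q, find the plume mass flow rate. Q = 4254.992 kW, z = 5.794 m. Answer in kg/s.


Q^(1/3) = 16.204
z^(5/3) = 18.691
First term = 0.071 * 16.204 * 18.691 = 21.504
Second term = 0.0018 * 4254.992 = 7.6590
m = 29.163 kg/s

29.163 kg/s


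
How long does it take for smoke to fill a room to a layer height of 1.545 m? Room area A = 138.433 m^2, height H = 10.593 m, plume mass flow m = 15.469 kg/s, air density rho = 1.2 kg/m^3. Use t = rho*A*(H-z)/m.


H - z = 9.048 m
t = 1.2 * 138.433 * 9.048 / 15.469 = 97.165 s

97.165 s


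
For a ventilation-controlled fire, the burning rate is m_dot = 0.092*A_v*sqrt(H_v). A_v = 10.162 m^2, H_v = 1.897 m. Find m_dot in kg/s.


sqrt(H_v) = 1.3773
m_dot = 0.092 * 10.162 * 1.3773 = 1.2877 kg/s

1.2877 kg/s


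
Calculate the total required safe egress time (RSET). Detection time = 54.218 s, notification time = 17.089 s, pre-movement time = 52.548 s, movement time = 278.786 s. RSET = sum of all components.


Total = 54.218 + 17.089 + 52.548 + 278.786 = 402.641 s

402.641 s


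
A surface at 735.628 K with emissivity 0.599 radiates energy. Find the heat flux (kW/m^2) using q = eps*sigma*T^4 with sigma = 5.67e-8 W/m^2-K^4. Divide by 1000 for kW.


T^4 = 2.9284e+11
q = 0.599 * 5.67e-8 * 2.9284e+11 / 1000 = 9.9459 kW/m^2

9.9459 kW/m^2


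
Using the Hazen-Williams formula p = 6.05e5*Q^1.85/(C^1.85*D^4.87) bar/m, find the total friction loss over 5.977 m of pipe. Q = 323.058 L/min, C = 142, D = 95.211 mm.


Q^1.85 = 43870
C^1.85 = 9588.1
D^4.87 = 4.3272e+09
p/m = 0.00063971 bar/m
p_total = 0.00063971 * 5.977 = 0.0038236 bar

0.0038236 bar


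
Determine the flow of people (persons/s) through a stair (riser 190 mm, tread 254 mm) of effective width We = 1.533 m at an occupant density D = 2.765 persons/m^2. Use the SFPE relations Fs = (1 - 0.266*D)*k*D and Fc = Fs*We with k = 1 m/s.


1 - 0.266*D = 1 - 0.266*2.765 = 0.26451
Fs = 0.26451 * 1 * 2.765 = 0.73137 persons/(s*m)
Fc = 0.73137 * 1.533 = 1.1212 persons/s

1.1212 persons/s


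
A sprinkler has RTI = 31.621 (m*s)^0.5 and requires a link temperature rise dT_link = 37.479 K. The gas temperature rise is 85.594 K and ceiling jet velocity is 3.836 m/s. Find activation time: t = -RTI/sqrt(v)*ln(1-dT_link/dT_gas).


dT_link/dT_gas = 0.43787
ln(1 - 0.43787) = -0.57602
t = -31.621 / sqrt(3.836) * -0.57602 = 9.2998 s

9.2998 s


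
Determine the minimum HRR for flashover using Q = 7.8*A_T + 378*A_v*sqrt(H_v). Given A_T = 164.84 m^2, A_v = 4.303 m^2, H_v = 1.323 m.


7.8*A_T = 1285.752
sqrt(H_v) = 1.1502
378*A_v*sqrt(H_v) = 1870.9
Q = 1285.752 + 1870.9 = 3156.6 kW

3156.6 kW


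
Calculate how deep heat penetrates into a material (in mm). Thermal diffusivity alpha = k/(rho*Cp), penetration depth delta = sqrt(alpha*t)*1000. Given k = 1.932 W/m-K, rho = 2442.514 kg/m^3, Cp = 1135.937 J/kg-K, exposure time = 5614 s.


alpha = 1.932 / (2442.514 * 1135.937) = 6.9633e-07 m^2/s
alpha * t = 0.0039092
delta = sqrt(0.0039092) * 1000 = 62.524 mm

62.524 mm


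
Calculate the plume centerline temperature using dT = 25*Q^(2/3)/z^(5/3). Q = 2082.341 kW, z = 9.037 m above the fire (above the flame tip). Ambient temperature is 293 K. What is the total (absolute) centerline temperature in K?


Q^(2/3) = 163.07
z^(5/3) = 39.208
dT = 25 * 163.07 / 39.208 = 103.98 K
T = 293 + 103.98 = 396.98 K

396.98 K


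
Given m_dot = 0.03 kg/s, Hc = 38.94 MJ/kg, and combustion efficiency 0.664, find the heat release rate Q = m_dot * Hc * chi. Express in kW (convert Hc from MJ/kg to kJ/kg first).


Hc = 38.94 MJ/kg = 38.94 * 1000 kJ/kg = 38940 kJ/kg
Q = 0.03 kg/s * 38940 kJ/kg * 0.664 = 775.68 kW

775.68 kW


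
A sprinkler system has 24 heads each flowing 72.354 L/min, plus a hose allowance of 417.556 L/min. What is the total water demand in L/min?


Sprinkler demand = 24 * 72.354 = 1736.496 L/min
Total = 1736.496 + 417.556 = 2154.052 L/min

2154.052 L/min


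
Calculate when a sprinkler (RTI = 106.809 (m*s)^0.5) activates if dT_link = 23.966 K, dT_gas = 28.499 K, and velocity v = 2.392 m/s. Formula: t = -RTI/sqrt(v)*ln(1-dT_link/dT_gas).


dT_link/dT_gas = 0.84094
ln(1 - 0.84094) = -1.8385
t = -106.809 / sqrt(2.392) * -1.8385 = 126.97 s

126.97 s


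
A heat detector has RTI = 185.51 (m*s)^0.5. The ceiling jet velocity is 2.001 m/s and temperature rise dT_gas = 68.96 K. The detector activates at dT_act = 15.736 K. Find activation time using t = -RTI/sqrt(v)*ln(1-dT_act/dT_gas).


dT_act/dT_gas = 0.22819
ln(1 - 0.22819) = -0.25902
t = -185.51 / sqrt(2.001) * -0.25902 = 33.968 s

33.968 s


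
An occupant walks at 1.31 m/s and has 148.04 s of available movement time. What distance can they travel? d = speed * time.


d = 1.31 * 148.04 = 193.93 m

193.93 m


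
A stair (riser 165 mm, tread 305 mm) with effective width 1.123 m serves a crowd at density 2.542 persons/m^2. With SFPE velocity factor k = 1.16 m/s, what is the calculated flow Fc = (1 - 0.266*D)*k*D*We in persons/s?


1 - 0.266*D = 1 - 0.266*2.542 = 0.32383
Fs = 0.32383 * 1.16 * 2.542 = 0.95488 persons/(s*m)
Fc = 0.95488 * 1.123 = 1.0723 persons/s

1.0723 persons/s


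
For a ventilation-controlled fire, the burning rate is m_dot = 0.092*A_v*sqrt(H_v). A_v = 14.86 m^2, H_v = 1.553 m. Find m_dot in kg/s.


sqrt(H_v) = 1.2462
m_dot = 0.092 * 14.86 * 1.2462 = 1.7037 kg/s

1.7037 kg/s


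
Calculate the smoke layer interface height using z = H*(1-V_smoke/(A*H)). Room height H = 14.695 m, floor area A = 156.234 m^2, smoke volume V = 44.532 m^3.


V/(A*H) = 0.019397
1 - 0.019397 = 0.98060
z = 14.695 * 0.98060 = 14.410 m

14.410 m


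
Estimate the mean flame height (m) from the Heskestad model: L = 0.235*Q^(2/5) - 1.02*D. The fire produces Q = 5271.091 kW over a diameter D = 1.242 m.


Q^(2/5) = 30.815
0.235 * Q^(2/5) = 7.2415
1.02 * D = 1.2668
L = 5.9747 m

5.9747 m


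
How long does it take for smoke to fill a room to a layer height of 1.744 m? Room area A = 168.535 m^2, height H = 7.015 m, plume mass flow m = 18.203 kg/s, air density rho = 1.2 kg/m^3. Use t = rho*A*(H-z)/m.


H - z = 5.271 m
t = 1.2 * 168.535 * 5.271 / 18.203 = 58.563 s

58.563 s


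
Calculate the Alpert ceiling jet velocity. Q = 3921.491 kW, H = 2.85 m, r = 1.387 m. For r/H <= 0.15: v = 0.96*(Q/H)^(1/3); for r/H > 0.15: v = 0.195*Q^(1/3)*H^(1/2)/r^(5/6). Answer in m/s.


r/H = 1.387 / 2.85 = 0.48667
r/H > 0.15, so v = 0.195*Q^(1/3)*H^(1/2)/r^(5/6)
Q^(1/3) = 15.769
H^(1/2) = 1.6882
r^(5/6) = 1.3134
v = 0.195 * 15.769 * 1.6882 / 1.3134 = 3.9525 m/s

3.9525 m/s


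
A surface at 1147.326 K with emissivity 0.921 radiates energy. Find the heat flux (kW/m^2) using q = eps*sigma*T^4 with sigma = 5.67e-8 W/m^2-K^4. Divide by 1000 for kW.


T^4 = 1.7328e+12
q = 0.921 * 5.67e-8 * 1.7328e+12 / 1000 = 90.488 kW/m^2

90.488 kW/m^2


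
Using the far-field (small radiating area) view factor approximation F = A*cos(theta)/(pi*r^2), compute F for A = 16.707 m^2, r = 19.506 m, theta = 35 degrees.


cos(35 deg) = 0.81915
pi*r^2 = 1195.3
F = 16.707 * 0.81915 / 1195.3 = 0.011449

0.011449


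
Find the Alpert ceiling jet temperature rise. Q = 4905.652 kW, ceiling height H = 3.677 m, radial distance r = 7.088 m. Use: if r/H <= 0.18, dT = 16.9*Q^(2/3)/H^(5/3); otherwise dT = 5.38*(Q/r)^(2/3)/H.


r/H = 7.088 / 3.677 = 1.9277
r/H > 0.18, so dT = 5.38*(Q/r)^(2/3)/H
Q/r = 692.11
(Q/r)^(2/3) = 78.244
dT = 5.38 * 78.244 / 3.677 = 114.48 K

114.48 K


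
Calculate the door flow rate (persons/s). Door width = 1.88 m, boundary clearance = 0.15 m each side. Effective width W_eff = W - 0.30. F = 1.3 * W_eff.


W_eff = 1.88 - 0.30 = 1.58 m
F = 1.3 * 1.58 = 2.054 persons/s

2.054 persons/s


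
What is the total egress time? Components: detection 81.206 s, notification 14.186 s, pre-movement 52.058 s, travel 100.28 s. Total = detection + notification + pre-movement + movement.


Total = 81.206 + 14.186 + 52.058 + 100.28 = 247.73 s

247.73 s


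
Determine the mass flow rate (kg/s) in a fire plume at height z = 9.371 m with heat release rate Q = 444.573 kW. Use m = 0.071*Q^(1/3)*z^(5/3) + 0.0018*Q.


Q^(1/3) = 7.6322
z^(5/3) = 41.653
First term = 0.071 * 7.6322 * 41.653 = 22.571
Second term = 0.0018 * 444.573 = 0.80023
m = 23.371 kg/s

23.371 kg/s


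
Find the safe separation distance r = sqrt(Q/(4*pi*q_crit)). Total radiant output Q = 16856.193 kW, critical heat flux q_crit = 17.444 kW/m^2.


4*pi*q_crit = 219.21
Q/(4*pi*q_crit) = 76.896
r = sqrt(76.896) = 8.7690 m

8.7690 m


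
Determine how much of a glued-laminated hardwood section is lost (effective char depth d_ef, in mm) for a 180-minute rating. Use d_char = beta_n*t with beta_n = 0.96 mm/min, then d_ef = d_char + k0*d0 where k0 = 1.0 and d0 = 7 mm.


d_char = 0.96 * 180 = 172.8 mm
d_ef = 172.8 + 1.0*7 = 179.8 mm

179.8 mm


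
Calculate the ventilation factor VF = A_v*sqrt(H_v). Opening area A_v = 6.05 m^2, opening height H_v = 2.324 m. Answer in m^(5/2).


sqrt(H_v) = 1.5245
VF = 6.05 * 1.5245 = 9.2230 m^(5/2)

9.2230 m^(5/2)


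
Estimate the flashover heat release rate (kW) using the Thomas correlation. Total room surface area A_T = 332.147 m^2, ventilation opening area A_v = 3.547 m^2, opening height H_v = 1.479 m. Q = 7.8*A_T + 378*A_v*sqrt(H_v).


7.8*A_T = 2590.7
sqrt(H_v) = 1.2161
378*A_v*sqrt(H_v) = 1630.6
Q = 2590.7 + 1630.6 = 4221.3 kW

4221.3 kW


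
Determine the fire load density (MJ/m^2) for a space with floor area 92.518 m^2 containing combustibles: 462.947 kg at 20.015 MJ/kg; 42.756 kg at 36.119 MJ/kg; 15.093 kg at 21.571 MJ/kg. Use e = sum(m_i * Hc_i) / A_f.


Total energy = 462.947*20.015 + 42.756*36.119 + 15.093*21.571
= 9265.884 + 1544.304 + 325.5711
= 11135.76 MJ
e = 11135.76 / 92.518 = 120.36 MJ/m^2

120.36 MJ/m^2


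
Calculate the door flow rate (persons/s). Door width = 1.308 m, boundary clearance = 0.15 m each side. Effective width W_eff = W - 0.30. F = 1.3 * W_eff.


W_eff = 1.308 - 0.30 = 1.008 m
F = 1.3 * 1.008 = 1.3104 persons/s

1.3104 persons/s


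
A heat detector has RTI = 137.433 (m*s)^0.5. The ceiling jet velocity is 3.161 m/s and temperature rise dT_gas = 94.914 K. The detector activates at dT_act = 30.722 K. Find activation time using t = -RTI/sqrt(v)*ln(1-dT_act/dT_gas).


dT_act/dT_gas = 0.32368
ln(1 - 0.32368) = -0.39109
t = -137.433 / sqrt(3.161) * -0.39109 = 30.231 s

30.231 s


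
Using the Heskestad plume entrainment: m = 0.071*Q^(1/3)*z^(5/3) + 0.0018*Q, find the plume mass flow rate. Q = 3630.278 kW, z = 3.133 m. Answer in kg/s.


Q^(1/3) = 15.369
z^(5/3) = 6.7081
First term = 0.071 * 15.369 * 6.7081 = 7.3199
Second term = 0.0018 * 3630.278 = 6.5345
m = 13.854 kg/s

13.854 kg/s


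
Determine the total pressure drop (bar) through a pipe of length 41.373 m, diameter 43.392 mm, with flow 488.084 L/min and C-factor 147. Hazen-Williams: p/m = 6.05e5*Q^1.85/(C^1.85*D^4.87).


Q^1.85 = 94127
C^1.85 = 10222
D^4.87 = 9.4229e+07
p/m = 0.059122 bar/m
p_total = 0.059122 * 41.373 = 2.4460 bar

2.4460 bar


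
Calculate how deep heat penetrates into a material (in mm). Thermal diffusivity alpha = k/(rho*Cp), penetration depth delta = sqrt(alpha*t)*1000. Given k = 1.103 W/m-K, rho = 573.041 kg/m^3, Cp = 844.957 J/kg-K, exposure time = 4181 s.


alpha = 1.103 / (573.041 * 844.957) = 2.2780e-06 m^2/s
alpha * t = 0.0095244
delta = sqrt(0.0095244) * 1000 = 97.593 mm

97.593 mm


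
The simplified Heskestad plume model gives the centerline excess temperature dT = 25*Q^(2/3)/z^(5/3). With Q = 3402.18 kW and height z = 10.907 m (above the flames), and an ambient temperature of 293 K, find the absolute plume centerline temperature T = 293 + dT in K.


Q^(2/3) = 226.21
z^(5/3) = 53.642
dT = 25 * 226.21 / 53.642 = 105.42 K
T = 293 + 105.42 = 398.42 K

398.42 K


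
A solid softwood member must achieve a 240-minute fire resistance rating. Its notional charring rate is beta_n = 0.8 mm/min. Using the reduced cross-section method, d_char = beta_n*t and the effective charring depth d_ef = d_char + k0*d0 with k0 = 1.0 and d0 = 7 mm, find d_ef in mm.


d_char = 0.8 * 240 = 192 mm
d_ef = 192 + 1.0*7 = 199 mm

199 mm


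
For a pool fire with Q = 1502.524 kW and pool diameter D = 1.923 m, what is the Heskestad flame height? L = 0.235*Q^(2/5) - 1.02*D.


Q^(2/5) = 18.652
0.235 * Q^(2/5) = 4.3833
1.02 * D = 1.9615
L = 2.4218 m

2.4218 m


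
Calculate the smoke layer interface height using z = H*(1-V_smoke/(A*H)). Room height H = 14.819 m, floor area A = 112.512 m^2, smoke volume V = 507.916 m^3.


V/(A*H) = 0.30463
1 - 0.30463 = 0.69537
z = 14.819 * 0.69537 = 10.305 m

10.305 m


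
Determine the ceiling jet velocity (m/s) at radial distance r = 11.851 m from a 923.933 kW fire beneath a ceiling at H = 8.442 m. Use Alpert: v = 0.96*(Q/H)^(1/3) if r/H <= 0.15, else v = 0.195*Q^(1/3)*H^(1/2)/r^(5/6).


r/H = 11.851 / 8.442 = 1.4038
r/H > 0.15, so v = 0.195*Q^(1/3)*H^(1/2)/r^(5/6)
Q^(1/3) = 9.7397
H^(1/2) = 2.9055
r^(5/6) = 7.8487
v = 0.195 * 9.7397 * 2.9055 / 7.8487 = 0.70309 m/s

0.70309 m/s


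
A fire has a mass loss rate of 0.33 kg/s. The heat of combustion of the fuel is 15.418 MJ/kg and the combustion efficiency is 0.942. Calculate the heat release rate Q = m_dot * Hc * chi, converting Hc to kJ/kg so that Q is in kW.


Hc = 15.418 MJ/kg = 15.418 * 1000 kJ/kg = 15418 kJ/kg
Q = 0.33 kg/s * 15418 kJ/kg * 0.942 = 4792.8 kW

4792.8 kW


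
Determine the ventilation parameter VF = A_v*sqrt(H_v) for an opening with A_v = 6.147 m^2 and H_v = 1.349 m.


sqrt(H_v) = 1.1615
VF = 6.147 * 1.1615 = 7.1395 m^(5/2)

7.1395 m^(5/2)


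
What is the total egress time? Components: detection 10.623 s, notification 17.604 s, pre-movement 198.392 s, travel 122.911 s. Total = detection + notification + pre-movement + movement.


Total = 10.623 + 17.604 + 198.392 + 122.911 = 349.53 s

349.53 s


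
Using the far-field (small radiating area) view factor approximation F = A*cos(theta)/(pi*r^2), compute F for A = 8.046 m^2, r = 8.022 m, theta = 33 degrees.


cos(33 deg) = 0.83867
pi*r^2 = 202.17
F = 8.046 * 0.83867 / 202.17 = 0.033378

0.033378


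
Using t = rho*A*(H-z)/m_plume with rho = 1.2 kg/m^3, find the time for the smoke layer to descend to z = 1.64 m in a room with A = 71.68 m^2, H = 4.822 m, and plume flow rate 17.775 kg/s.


H - z = 3.182 m
t = 1.2 * 71.68 * 3.182 / 17.775 = 15.398 s

15.398 s


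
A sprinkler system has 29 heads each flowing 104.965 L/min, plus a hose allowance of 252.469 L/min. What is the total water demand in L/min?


Sprinkler demand = 29 * 104.965 = 3043.985 L/min
Total = 3043.985 + 252.469 = 3296.454 L/min

3296.454 L/min


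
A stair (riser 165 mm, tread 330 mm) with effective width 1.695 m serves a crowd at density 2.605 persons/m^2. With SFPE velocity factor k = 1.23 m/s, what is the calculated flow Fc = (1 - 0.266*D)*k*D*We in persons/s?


1 - 0.266*D = 1 - 0.266*2.605 = 0.30707
Fs = 0.30707 * 1.23 * 2.605 = 0.98390 persons/(s*m)
Fc = 0.98390 * 1.695 = 1.6677 persons/s

1.6677 persons/s


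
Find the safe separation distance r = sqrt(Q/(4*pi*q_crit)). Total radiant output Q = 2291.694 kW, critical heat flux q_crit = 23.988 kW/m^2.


4*pi*q_crit = 301.44
Q/(4*pi*q_crit) = 7.6024
r = sqrt(7.6024) = 2.7573 m

2.7573 m


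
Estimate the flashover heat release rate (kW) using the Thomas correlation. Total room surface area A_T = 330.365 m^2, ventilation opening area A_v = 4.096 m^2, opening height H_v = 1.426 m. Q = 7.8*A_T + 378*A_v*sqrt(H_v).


7.8*A_T = 2576.847
sqrt(H_v) = 1.1942
378*A_v*sqrt(H_v) = 1848.9
Q = 2576.847 + 1848.9 = 4425.7 kW

4425.7 kW


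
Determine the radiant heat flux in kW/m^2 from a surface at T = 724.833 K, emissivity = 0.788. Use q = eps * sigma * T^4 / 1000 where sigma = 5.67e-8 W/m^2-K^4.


T^4 = 2.7603e+11
q = 0.788 * 5.67e-8 * 2.7603e+11 / 1000 = 12.333 kW/m^2

12.333 kW/m^2


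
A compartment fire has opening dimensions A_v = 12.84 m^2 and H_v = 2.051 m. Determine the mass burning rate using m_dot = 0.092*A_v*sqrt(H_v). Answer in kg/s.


sqrt(H_v) = 1.4321
m_dot = 0.092 * 12.84 * 1.4321 = 1.6917 kg/s

1.6917 kg/s


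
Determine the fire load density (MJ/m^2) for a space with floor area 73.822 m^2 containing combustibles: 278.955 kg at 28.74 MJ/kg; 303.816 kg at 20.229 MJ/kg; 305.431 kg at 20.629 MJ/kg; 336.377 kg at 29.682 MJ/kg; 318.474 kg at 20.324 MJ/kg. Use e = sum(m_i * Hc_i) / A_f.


Total energy = 278.955*28.74 + 303.816*20.229 + 305.431*20.629 + 336.377*29.682 + 318.474*20.324
= 8017.167 + 6145.894 + 6300.736 + 9984.342 + 6472.666
= 36920.80 MJ
e = 36920.80 / 73.822 = 500.13 MJ/m^2

500.13 MJ/m^2


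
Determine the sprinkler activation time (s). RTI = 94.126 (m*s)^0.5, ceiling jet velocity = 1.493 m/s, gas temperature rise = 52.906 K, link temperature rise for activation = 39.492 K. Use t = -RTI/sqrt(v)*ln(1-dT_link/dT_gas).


dT_link/dT_gas = 0.74646
ln(1 - 0.74646) = -1.3722
t = -94.126 / sqrt(1.493) * -1.3722 = 105.71 s

105.71 s


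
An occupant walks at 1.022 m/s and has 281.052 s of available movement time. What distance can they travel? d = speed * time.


d = 1.022 * 281.052 = 287.24 m

287.24 m


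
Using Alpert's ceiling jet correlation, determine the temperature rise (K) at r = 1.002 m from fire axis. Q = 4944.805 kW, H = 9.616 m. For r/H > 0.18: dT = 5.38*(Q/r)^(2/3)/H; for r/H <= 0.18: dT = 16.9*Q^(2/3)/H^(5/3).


r/H = 1.002 / 9.616 = 0.10420
r/H <= 0.18, so dT = 16.9*Q^(2/3)/H^(5/3)
Q^(2/3) = 290.25
H^(5/3) = 43.483
dT = 16.9 * 290.25 / 43.483 = 112.81 K

112.81 K


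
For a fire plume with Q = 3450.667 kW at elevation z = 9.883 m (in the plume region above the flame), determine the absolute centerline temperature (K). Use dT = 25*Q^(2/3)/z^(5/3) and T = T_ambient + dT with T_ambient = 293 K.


Q^(2/3) = 228.35
z^(5/3) = 45.514
dT = 25 * 228.35 / 45.514 = 125.43 K
T = 293 + 125.43 = 418.43 K

418.43 K


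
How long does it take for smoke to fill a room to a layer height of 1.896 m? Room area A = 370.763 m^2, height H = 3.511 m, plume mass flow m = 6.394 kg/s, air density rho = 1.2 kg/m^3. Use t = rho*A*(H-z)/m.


H - z = 1.615 m
t = 1.2 * 370.763 * 1.615 / 6.394 = 112.38 s

112.38 s


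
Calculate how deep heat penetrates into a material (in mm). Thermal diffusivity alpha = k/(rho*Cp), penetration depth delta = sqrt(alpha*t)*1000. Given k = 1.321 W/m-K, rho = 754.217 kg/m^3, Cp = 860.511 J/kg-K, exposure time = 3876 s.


alpha = 1.321 / (754.217 * 860.511) = 2.0354e-06 m^2/s
alpha * t = 0.0078892
delta = sqrt(0.0078892) * 1000 = 88.821 mm

88.821 mm


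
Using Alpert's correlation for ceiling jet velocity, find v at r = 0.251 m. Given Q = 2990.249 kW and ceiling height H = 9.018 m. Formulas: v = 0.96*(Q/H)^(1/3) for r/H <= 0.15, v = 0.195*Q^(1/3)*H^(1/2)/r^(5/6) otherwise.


r/H = 0.251 / 9.018 = 0.027833
r/H <= 0.15, so v = 0.96*(Q/H)^(1/3)
Q/H = 331.59
(Q/H)^(1/3) = 6.9215
v = 0.96 * 6.9215 = 6.6446 m/s

6.6446 m/s


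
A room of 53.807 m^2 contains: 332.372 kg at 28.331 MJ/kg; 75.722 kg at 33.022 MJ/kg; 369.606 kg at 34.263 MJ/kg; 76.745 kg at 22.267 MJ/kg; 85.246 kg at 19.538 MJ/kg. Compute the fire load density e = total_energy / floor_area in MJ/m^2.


Total energy = 332.372*28.331 + 75.722*33.022 + 369.606*34.263 + 76.745*22.267 + 85.246*19.538
= 9416.431 + 2500.492 + 12663.81 + 1708.881 + 1665.536
= 27955.15 MJ
e = 27955.15 / 53.807 = 519.54 MJ/m^2

519.54 MJ/m^2


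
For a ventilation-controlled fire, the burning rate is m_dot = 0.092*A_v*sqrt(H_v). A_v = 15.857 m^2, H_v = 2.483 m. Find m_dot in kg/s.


sqrt(H_v) = 1.5758
m_dot = 0.092 * 15.857 * 1.5758 = 2.2988 kg/s

2.2988 kg/s


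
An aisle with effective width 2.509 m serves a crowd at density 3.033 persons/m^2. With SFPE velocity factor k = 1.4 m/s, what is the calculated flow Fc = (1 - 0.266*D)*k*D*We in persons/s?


1 - 0.266*D = 1 - 0.266*3.033 = 0.19322
Fs = 0.19322 * 1.4 * 3.033 = 0.82046 persons/(s*m)
Fc = 0.82046 * 2.509 = 2.0585 persons/s

2.0585 persons/s


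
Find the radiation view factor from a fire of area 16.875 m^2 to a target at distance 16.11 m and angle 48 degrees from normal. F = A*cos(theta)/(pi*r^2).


cos(48 deg) = 0.66913
pi*r^2 = 815.34
F = 16.875 * 0.66913 / 815.34 = 0.013849

0.013849


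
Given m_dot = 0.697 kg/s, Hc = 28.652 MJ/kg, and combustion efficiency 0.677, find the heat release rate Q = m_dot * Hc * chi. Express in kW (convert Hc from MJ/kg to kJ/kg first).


Hc = 28.652 MJ/kg = 28.652 * 1000 kJ/kg = 28652 kJ/kg
Q = 0.697 kg/s * 28652 kJ/kg * 0.677 = 13520 kW

13520 kW


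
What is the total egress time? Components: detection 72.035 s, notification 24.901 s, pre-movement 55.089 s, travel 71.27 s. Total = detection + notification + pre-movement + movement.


Total = 72.035 + 24.901 + 55.089 + 71.27 = 223.295 s

223.295 s


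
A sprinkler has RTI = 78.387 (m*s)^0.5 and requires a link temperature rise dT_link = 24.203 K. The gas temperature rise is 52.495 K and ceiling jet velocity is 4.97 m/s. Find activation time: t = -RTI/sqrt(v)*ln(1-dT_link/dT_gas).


dT_link/dT_gas = 0.46105
ln(1 - 0.46105) = -0.61814
t = -78.387 / sqrt(4.97) * -0.61814 = 21.735 s

21.735 s


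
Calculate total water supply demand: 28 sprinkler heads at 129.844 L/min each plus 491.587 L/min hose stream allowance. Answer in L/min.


Sprinkler demand = 28 * 129.844 = 3635.632 L/min
Total = 3635.632 + 491.587 = 4127.219 L/min

4127.219 L/min


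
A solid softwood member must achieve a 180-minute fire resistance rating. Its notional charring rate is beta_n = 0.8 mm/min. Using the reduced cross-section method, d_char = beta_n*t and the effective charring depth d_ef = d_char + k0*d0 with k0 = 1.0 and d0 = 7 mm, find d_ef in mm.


d_char = 0.8 * 180 = 144 mm
d_ef = 144 + 1.0*7 = 151 mm

151 mm


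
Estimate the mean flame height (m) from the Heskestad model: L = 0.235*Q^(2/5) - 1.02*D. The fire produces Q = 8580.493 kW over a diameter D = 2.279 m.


Q^(2/5) = 37.446
0.235 * Q^(2/5) = 8.7998
1.02 * D = 2.3246
L = 6.4752 m

6.4752 m


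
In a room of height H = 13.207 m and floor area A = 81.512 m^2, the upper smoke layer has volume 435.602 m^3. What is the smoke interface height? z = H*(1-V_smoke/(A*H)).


V/(A*H) = 0.40464
1 - 0.40464 = 0.59536
z = 13.207 * 0.59536 = 7.8630 m

7.8630 m


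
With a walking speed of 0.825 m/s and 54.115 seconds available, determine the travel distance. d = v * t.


d = 0.825 * 54.115 = 44.645 m

44.645 m


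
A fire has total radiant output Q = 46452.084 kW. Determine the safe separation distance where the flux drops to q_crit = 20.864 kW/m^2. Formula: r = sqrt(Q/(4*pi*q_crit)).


4*pi*q_crit = 262.18
Q/(4*pi*q_crit) = 177.17
r = sqrt(177.17) = 13.311 m

13.311 m


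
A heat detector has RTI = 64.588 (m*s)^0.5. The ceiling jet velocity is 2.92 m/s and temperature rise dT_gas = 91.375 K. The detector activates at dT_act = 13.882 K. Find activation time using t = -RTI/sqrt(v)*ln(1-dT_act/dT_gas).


dT_act/dT_gas = 0.15192
ln(1 - 0.15192) = -0.16478
t = -64.588 / sqrt(2.92) * -0.16478 = 6.2284 s

6.2284 s


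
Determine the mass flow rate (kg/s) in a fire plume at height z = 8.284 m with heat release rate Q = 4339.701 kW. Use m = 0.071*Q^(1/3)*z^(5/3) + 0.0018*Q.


Q^(1/3) = 16.311
z^(5/3) = 33.916
First term = 0.071 * 16.311 * 33.916 = 39.278
Second term = 0.0018 * 4339.701 = 7.8115
m = 47.089 kg/s

47.089 kg/s


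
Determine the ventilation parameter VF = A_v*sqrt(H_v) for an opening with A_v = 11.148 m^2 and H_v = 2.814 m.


sqrt(H_v) = 1.6775
VF = 11.148 * 1.6775 = 18.701 m^(5/2)

18.701 m^(5/2)


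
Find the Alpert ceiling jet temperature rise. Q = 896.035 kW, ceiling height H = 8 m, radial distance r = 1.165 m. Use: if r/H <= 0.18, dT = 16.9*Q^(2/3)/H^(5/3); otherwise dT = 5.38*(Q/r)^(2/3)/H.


r/H = 1.165 / 8 = 0.14563
r/H <= 0.18, so dT = 16.9*Q^(2/3)/H^(5/3)
Q^(2/3) = 92.943
H^(5/3) = 32
dT = 16.9 * 92.943 / 32 = 49.086 K

49.086 K


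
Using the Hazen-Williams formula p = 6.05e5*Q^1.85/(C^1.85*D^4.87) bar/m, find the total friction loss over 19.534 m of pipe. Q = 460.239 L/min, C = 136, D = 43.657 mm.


Q^1.85 = 84434
C^1.85 = 8852.1
D^4.87 = 9.7065e+07
p/m = 0.059452 bar/m
p_total = 0.059452 * 19.534 = 1.1613 bar

1.1613 bar


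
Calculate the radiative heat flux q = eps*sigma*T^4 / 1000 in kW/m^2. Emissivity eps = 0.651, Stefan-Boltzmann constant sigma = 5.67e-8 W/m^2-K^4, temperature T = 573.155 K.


T^4 = 1.0792e+11
q = 0.651 * 5.67e-8 * 1.0792e+11 / 1000 = 3.9834 kW/m^2

3.9834 kW/m^2


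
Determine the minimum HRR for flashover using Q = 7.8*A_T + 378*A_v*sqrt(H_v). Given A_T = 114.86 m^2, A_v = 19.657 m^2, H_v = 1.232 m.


7.8*A_T = 895.908
sqrt(H_v) = 1.1100
378*A_v*sqrt(H_v) = 8247.3
Q = 895.908 + 8247.3 = 9143.3 kW

9143.3 kW


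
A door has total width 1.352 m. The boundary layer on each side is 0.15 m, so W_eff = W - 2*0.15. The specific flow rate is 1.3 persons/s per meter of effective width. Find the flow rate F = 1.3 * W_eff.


W_eff = 1.352 - 0.30 = 1.052 m
F = 1.3 * 1.052 = 1.3676 persons/s

1.3676 persons/s


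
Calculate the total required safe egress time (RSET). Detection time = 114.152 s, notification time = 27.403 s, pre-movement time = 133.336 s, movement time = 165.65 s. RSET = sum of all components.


Total = 114.152 + 27.403 + 133.336 + 165.65 = 440.541 s

440.541 s


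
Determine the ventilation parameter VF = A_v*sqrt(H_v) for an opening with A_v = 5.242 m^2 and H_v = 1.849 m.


sqrt(H_v) = 1.3598
VF = 5.242 * 1.3598 = 7.1280 m^(5/2)

7.1280 m^(5/2)


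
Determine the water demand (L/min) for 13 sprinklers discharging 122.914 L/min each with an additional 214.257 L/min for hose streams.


Sprinkler demand = 13 * 122.914 = 1597.882 L/min
Total = 1597.882 + 214.257 = 1812.139 L/min

1812.139 L/min


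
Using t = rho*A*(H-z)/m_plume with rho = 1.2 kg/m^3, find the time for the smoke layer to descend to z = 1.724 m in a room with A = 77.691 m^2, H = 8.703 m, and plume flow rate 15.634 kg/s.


H - z = 6.979 m
t = 1.2 * 77.691 * 6.979 / 15.634 = 41.617 s

41.617 s


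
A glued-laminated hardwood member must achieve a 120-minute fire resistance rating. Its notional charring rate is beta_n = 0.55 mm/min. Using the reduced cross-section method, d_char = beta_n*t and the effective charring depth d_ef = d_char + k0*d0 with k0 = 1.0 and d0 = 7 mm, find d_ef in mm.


d_char = 0.55 * 120 = 66 mm
d_ef = 66 + 1.0*7 = 73 mm

73 mm


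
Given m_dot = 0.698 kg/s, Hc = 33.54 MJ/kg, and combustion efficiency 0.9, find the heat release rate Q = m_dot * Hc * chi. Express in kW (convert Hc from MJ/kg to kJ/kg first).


Hc = 33.54 MJ/kg = 33.54 * 1000 kJ/kg = 33540 kJ/kg
Q = 0.698 kg/s * 33540 kJ/kg * 0.9 = 21069.828 kW

21069.828 kW


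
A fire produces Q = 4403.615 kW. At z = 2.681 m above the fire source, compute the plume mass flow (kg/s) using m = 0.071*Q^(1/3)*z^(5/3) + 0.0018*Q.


Q^(1/3) = 16.391
z^(5/3) = 5.1740
First term = 0.071 * 16.391 * 5.1740 = 6.0213
Second term = 0.0018 * 4403.615 = 7.9265
m = 13.948 kg/s

13.948 kg/s


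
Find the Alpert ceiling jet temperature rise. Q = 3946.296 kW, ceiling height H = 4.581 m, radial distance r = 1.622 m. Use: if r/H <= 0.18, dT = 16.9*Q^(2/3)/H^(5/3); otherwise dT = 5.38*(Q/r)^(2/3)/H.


r/H = 1.622 / 4.581 = 0.35407
r/H > 0.18, so dT = 5.38*(Q/r)^(2/3)/H
Q/r = 2433.0
(Q/r)^(2/3) = 180.89
dT = 5.38 * 180.89 / 4.581 = 212.45 K

212.45 K


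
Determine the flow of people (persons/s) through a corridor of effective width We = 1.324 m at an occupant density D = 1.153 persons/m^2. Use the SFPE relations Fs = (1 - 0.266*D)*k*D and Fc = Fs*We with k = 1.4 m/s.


1 - 0.266*D = 1 - 0.266*1.153 = 0.69330
Fs = 0.69330 * 1.4 * 1.153 = 1.1191 persons/(s*m)
Fc = 1.1191 * 1.324 = 1.4817 persons/s

1.4817 persons/s


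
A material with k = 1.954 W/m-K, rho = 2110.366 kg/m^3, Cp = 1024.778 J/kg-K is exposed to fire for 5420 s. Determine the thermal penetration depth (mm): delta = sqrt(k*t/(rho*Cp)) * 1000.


alpha = 1.954 / (2110.366 * 1024.778) = 9.0352e-07 m^2/s
alpha * t = 0.0048971
delta = sqrt(0.0048971) * 1000 = 69.979 mm

69.979 mm


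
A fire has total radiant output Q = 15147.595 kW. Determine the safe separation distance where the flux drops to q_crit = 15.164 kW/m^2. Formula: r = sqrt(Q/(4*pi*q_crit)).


4*pi*q_crit = 190.56
Q/(4*pi*q_crit) = 79.491
r = sqrt(79.491) = 8.9158 m

8.9158 m


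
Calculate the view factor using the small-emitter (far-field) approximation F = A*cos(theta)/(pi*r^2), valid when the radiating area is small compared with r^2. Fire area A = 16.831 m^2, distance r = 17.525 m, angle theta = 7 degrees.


cos(7 deg) = 0.99255
pi*r^2 = 964.86
F = 16.831 * 0.99255 / 964.86 = 0.017314

0.017314


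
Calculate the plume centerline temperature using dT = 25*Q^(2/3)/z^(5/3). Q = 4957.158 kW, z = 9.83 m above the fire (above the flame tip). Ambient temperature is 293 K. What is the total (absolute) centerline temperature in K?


Q^(2/3) = 290.73
z^(5/3) = 45.108
dT = 25 * 290.73 / 45.108 = 161.13 K
T = 293 + 161.13 = 454.13 K

454.13 K


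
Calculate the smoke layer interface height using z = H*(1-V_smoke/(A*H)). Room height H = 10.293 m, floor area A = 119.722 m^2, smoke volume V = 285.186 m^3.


V/(A*H) = 0.23143
1 - 0.23143 = 0.76857
z = 10.293 * 0.76857 = 7.9109 m

7.9109 m


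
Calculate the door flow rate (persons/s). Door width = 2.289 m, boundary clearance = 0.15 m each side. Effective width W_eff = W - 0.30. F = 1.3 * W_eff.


W_eff = 2.289 - 0.30 = 1.989 m
F = 1.3 * 1.989 = 2.5857 persons/s

2.5857 persons/s


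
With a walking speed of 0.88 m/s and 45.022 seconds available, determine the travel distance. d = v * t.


d = 0.88 * 45.022 = 39.619 m

39.619 m


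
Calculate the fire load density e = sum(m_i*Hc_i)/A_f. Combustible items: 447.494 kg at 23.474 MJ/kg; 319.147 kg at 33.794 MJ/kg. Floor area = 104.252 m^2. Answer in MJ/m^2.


Total energy = 447.494*23.474 + 319.147*33.794
= 10504.47 + 10785.25
= 21289.73 MJ
e = 21289.73 / 104.252 = 204.21 MJ/m^2

204.21 MJ/m^2


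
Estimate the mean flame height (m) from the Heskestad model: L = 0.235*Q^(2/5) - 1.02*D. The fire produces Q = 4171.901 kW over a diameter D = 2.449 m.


Q^(2/5) = 28.063
0.235 * Q^(2/5) = 6.5948
1.02 * D = 2.4980
L = 4.0968 m

4.0968 m


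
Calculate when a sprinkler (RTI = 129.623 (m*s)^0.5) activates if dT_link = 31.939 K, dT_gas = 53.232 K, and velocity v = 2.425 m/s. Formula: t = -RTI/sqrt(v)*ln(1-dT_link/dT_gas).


dT_link/dT_gas = 0.60000
ln(1 - 0.60000) = -0.91628
t = -129.623 / sqrt(2.425) * -0.91628 = 76.270 s

76.270 s


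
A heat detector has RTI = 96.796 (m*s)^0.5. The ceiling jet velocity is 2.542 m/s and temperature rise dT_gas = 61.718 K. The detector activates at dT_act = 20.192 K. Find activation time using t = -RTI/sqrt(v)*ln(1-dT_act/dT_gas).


dT_act/dT_gas = 0.32717
ln(1 - 0.32717) = -0.39626
t = -96.796 / sqrt(2.542) * -0.39626 = 24.057 s

24.057 s


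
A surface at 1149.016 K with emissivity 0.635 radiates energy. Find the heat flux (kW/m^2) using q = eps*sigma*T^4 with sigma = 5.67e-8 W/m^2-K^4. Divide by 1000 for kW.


T^4 = 1.7430e+12
q = 0.635 * 5.67e-8 * 1.7430e+12 / 1000 = 62.757 kW/m^2

62.757 kW/m^2


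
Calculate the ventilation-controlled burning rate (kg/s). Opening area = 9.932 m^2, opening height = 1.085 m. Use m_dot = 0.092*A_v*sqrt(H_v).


sqrt(H_v) = 1.0416
m_dot = 0.092 * 9.932 * 1.0416 = 0.95179 kg/s

0.95179 kg/s


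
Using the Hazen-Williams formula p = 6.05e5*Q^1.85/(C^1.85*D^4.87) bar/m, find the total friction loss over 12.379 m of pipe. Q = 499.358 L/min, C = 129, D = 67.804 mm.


Q^1.85 = 98189
C^1.85 = 8027.7
D^4.87 = 8.2835e+08
p/m = 0.0089333 bar/m
p_total = 0.0089333 * 12.379 = 0.11059 bar

0.11059 bar


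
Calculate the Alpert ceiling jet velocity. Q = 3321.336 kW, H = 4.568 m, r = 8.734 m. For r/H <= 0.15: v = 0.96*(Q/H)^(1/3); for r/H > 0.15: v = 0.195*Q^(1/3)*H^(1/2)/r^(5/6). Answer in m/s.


r/H = 8.734 / 4.568 = 1.9120
r/H > 0.15, so v = 0.195*Q^(1/3)*H^(1/2)/r^(5/6)
Q^(1/3) = 14.920
H^(1/2) = 2.1373
r^(5/6) = 6.0862
v = 0.195 * 14.920 * 2.1373 / 6.0862 = 1.0217 m/s

1.0217 m/s


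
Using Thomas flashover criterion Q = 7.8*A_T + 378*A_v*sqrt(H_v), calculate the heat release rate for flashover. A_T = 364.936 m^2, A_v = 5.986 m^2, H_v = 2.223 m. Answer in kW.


7.8*A_T = 2846.5
sqrt(H_v) = 1.4910
378*A_v*sqrt(H_v) = 3373.6
Q = 2846.5 + 3373.6 = 6220.1 kW

6220.1 kW


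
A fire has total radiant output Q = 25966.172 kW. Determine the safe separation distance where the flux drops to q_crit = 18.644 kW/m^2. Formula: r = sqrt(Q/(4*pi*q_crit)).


4*pi*q_crit = 234.29
Q/(4*pi*q_crit) = 110.83
r = sqrt(110.83) = 10.528 m

10.528 m


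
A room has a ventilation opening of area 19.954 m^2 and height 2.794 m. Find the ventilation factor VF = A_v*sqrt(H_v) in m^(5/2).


sqrt(H_v) = 1.6715
VF = 19.954 * 1.6715 = 33.354 m^(5/2)

33.354 m^(5/2)


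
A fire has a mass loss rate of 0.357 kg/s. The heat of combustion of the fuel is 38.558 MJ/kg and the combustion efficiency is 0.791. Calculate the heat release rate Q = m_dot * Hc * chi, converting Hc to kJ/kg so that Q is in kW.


Hc = 38.558 MJ/kg = 38.558 * 1000 kJ/kg = 38558 kJ/kg
Q = 0.357 kg/s * 38558 kJ/kg * 0.791 = 10888 kW

10888 kW


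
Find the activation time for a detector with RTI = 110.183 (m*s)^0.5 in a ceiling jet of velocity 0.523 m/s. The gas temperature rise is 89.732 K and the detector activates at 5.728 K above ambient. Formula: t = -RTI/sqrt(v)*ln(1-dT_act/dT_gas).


dT_act/dT_gas = 0.063835
ln(1 - 0.063835) = -0.065963
t = -110.183 / sqrt(0.523) * -0.065963 = 10.050 s

10.050 s


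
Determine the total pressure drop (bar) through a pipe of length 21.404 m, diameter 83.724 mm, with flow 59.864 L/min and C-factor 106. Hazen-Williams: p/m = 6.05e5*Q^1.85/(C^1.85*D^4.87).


Q^1.85 = 1939.8
C^1.85 = 5582.3
D^4.87 = 2.3136e+09
p/m = 9.0869e-05 bar/m
p_total = 9.0869e-05 * 21.404 = 0.0019450 bar

0.0019450 bar


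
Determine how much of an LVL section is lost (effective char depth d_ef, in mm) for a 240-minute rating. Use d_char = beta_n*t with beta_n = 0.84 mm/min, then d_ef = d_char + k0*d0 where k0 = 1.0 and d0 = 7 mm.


d_char = 0.84 * 240 = 201.6 mm
d_ef = 201.6 + 1.0*7 = 208.6 mm

208.6 mm


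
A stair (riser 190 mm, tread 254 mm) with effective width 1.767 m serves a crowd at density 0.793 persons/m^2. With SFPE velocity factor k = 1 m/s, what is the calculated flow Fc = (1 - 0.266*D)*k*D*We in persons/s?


1 - 0.266*D = 1 - 0.266*0.793 = 0.78906
Fs = 0.78906 * 1 * 0.793 = 0.62573 persons/(s*m)
Fc = 0.62573 * 1.767 = 1.1057 persons/s

1.1057 persons/s


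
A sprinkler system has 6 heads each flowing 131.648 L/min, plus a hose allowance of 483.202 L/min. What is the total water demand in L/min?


Sprinkler demand = 6 * 131.648 = 789.888 L/min
Total = 789.888 + 483.202 = 1273.09 L/min

1273.09 L/min


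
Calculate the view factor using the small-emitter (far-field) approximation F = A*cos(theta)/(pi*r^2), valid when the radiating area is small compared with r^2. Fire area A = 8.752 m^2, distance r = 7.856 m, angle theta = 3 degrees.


cos(3 deg) = 0.99863
pi*r^2 = 193.89
F = 8.752 * 0.99863 / 193.89 = 0.045077

0.045077
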